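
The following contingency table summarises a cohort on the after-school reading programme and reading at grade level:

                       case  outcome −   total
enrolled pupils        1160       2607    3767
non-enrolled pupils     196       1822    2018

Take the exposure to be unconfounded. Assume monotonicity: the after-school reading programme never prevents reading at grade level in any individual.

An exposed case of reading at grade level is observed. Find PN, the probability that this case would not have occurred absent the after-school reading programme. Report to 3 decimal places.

p₁ = P(outcome | exposed) = 1160/3767 = 0.30794
p₀ = P(outcome | unexposed) = 196/2018 = 0.097126
Under exogeneity and monotonicity, PN = (p₁ − p₀)/p₁.
PN = (0.30794 − 0.097126) / 0.30794 ≈ 0.6846

PN ≈ 0.685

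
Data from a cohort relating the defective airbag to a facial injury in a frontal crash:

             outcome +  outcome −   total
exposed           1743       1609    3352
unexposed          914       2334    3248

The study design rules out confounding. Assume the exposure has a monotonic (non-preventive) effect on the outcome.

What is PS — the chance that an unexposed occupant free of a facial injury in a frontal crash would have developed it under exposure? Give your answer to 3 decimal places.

PS ≈ 0.332

p₁ = P(outcome | exposed) = 1743/3352 = 0.51999
p₀ = P(outcome | unexposed) = 914/3248 = 0.2814
Under exogeneity and monotonicity, PS = (p₁ − p₀) / (1 − p₀).
PS = (0.51999 − 0.2814) / (1 − 0.2814) = 0.23858 / 0.7186 ≈ 0.3320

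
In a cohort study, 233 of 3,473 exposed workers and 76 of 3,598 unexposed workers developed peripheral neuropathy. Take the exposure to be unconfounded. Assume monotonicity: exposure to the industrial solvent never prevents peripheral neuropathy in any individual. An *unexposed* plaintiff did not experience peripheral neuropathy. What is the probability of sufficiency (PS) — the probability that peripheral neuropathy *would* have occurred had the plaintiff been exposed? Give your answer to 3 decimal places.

PS ≈ 0.047

p₁ = P(outcome | exposed) = 233/3473 = 0.067089
p₀ = P(outcome | unexposed) = 76/3598 = 0.021123
Under exogeneity and monotonicity, PS = (p₁ − p₀) / (1 − p₀).
PS = (0.067089 − 0.021123) / (1 − 0.021123) = 0.045966 / 0.97888 ≈ 0.0470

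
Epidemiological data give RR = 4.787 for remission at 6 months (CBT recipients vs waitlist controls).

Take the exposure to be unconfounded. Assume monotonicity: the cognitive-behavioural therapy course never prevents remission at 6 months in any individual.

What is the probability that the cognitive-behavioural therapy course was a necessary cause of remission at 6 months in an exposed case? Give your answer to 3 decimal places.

Under exogeneity and monotonicity, PN = (RR − 1) / RR = 1 − 1/RR.
PN = (4.787 − 1) / 4.787 = 3.787 / 4.787 ≈ 0.7911

PN ≈ 0.791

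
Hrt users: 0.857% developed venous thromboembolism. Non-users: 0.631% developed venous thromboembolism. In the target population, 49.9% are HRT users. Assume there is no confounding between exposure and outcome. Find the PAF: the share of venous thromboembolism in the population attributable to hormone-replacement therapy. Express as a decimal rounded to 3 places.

PAF ≈ 0.152

p₁ = 0.00857, p₀ = 0.00631.
Overall risk P(Y=1) = π·p₁ + (1−π)·p₀ = 0.499×0.00857 + 0.501×0.00631 = 0.0074377.
Under exogeneity, PAF = [P(Y=1) − p₀] / P(Y=1).
PAF = (0.0074377 − 0.00631) / 0.0074377 ≈ 0.1516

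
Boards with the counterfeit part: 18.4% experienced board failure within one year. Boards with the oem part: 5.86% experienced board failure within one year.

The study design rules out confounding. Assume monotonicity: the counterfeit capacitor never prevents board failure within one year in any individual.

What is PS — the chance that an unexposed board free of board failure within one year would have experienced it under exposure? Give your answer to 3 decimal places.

p₁ = 0.184, p₀ = 0.0586.
Under exogeneity and monotonicity, PS = (p₁ − p₀) / (1 − p₀).
PS = (0.184 − 0.0586) / (1 − 0.0586) = 0.1254 / 0.9414 ≈ 0.1332

PS ≈ 0.133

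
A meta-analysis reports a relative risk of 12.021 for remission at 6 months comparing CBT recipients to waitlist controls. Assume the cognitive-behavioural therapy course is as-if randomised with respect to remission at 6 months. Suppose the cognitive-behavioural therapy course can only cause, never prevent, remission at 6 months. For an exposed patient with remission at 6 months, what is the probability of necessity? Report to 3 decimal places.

Under exogeneity and monotonicity, PN = (RR − 1) / RR = 1 − 1/RR.
PN = (12.021 − 1) / 12.021 = 11.02 / 12.021 ≈ 0.9168

PN ≈ 0.917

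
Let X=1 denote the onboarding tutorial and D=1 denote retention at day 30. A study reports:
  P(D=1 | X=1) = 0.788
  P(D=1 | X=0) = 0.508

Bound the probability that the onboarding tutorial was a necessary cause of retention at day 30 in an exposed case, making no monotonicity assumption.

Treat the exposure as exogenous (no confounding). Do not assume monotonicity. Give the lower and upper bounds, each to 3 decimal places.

0.355 ≤ PN ≤ 0.624

Let p₁ = 0.788, p₀ = 0.508.
Under exogeneity alone the bounds on PN are max{0,(p₁−p₀)/p₁} ≤ PN ≤ min{1,(1−p₀)/p₁}.
  lower = (p₁ − p₀)/p₁ = 0.28 / 0.788 ≈ 0.3553
  upper = min{1, (1 − p₀)/p₁} = 0.492 / 0.788 ≈ 0.6244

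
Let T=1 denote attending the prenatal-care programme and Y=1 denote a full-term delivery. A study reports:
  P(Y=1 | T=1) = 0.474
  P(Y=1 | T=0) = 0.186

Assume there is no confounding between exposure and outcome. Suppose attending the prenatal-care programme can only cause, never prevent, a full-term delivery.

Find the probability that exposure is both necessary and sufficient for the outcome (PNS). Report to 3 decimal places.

PNS ≈ 0.288

Let p₁ = 0.474, p₀ = 0.186.
Under exogeneity and monotonicity, PNS = p₁ − p₀.
PNS = 0.474 − 0.186 = 0.288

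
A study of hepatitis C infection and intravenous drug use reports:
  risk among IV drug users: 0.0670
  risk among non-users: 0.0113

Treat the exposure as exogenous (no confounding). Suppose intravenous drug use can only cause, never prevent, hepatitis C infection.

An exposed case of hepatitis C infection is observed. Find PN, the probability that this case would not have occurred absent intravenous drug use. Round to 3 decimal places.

PN ≈ 0.831

Let p₁ = 0.067, p₀ = 0.0113.
Under exogeneity and monotonicity, PN = (p₁ − p₀) / p₁.
PN = (0.067 − 0.0113) / 0.067 = 0.0557 / 0.067 ≈ 0.8313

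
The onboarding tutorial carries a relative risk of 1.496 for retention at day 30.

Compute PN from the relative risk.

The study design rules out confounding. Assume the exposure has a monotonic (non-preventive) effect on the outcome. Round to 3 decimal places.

Under exogeneity and monotonicity, PN = (RR − 1) / RR = 1 − 1/RR.
PN = (1.496 − 1) / 1.496 = 0.496 / 1.496 ≈ 0.3316

PN ≈ 0.332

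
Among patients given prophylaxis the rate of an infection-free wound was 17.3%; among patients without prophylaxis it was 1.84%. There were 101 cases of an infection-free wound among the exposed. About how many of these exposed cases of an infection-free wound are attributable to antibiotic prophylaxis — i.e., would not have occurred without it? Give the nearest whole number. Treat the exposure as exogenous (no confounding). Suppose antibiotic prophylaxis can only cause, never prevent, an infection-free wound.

about 90 cases

p₁ = 0.173, p₀ = 0.0184.
PN = (p₁ − p₀)/p₁ = (0.173 − 0.0184) / 0.173 ≈ 0.89364.
Attributable cases ≈ PN × (exposed cases) = 0.89364 × 101 ≈ 90.26.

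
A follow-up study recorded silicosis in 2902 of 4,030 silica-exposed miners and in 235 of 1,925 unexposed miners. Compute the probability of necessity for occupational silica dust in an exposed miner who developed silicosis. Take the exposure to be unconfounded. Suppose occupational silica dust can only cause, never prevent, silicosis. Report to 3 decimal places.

p₁ = P(outcome | exposed) = 2902/4030 = 0.7201
p₀ = P(outcome | unexposed) = 235/1925 = 0.12208
Under exogeneity and monotonicity, PN = (p₁ − p₀) / p₁.
PN = (0.7201 − 0.12208) / 0.7201 = 0.59802 / 0.7201 ≈ 0.8305

PN ≈ 0.830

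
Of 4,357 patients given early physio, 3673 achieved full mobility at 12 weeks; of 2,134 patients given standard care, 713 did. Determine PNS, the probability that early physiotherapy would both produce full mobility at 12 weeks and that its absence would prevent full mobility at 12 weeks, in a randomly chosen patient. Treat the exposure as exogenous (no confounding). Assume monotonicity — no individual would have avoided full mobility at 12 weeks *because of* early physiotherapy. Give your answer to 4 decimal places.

p₁ = P(outcome | exposed) = 3673/4357 = 0.84301
p₀ = P(outcome | unexposed) = 713/2134 = 0.33411
Under exogeneity and monotonicity, PNS = p₁ − p₀.
PNS = 0.84301 − 0.33411 = 0.5089

PNS ≈ 0.5089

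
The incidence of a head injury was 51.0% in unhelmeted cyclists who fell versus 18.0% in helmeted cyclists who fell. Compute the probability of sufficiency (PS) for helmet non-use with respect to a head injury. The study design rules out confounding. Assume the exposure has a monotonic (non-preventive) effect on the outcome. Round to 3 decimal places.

PS ≈ 0.402

p₁ = 0.51, p₀ = 0.18.
Under exogeneity and monotonicity, PS = (p₁ − p₀) / (1 − p₀).
PS = (0.51 − 0.18) / (1 − 0.18) = 0.33 / 0.82 ≈ 0.4024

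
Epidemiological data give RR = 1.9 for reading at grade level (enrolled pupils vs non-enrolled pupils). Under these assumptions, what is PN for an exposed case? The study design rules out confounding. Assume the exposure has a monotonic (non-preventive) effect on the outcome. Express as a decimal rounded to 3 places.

Under exogeneity and monotonicity, PN = (RR − 1) / RR = 1 − 1/RR.
PN = (1.9 − 1) / 1.9 = 0.9 / 1.9 ≈ 0.4737

PN ≈ 0.474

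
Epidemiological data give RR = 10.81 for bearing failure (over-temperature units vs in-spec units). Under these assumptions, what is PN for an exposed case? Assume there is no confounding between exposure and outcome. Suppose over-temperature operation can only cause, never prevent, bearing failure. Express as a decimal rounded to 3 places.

Under exogeneity and monotonicity, PN = (RR − 1) / RR = 1 − 1/RR.
PN = (10.81 − 1) / 10.81 = 9.81 / 10.81 ≈ 0.9075

PN ≈ 0.907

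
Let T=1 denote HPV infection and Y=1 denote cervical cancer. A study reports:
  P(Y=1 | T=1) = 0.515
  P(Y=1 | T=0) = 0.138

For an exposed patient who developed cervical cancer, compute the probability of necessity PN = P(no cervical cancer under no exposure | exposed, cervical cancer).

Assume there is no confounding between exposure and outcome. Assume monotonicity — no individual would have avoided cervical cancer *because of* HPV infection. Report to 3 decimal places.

Let p₁ = 0.515, p₀ = 0.138.
Under exogeneity and monotonicity, PN = (p₁ − p₀) / p₁.
PN = (0.515 − 0.138) / 0.515 = 0.377 / 0.515 ≈ 0.7320

PN ≈ 0.732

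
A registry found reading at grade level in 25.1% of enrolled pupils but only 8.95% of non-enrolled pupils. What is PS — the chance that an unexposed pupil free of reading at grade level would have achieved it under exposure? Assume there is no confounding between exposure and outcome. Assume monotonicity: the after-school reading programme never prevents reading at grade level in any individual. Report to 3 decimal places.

PS ≈ 0.177

p₁ = 0.251, p₀ = 0.0895.
Under exogeneity and monotonicity, PS = (p₁ − p₀) / (1 − p₀).
PS = (0.251 − 0.0895) / (1 − 0.0895) = 0.1615 / 0.9105 ≈ 0.1774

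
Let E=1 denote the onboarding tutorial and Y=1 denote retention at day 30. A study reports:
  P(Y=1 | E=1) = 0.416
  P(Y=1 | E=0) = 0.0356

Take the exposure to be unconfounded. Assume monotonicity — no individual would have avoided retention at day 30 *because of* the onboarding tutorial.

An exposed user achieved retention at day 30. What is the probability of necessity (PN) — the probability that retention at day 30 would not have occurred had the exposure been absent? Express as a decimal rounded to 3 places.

Let p₁ = 0.416, p₀ = 0.0356.
Under exogeneity and monotonicity, PN = (p₁ − p₀) / p₁.
PN = (0.416 − 0.0356) / 0.416 = 0.3804 / 0.416 ≈ 0.9144

PN ≈ 0.914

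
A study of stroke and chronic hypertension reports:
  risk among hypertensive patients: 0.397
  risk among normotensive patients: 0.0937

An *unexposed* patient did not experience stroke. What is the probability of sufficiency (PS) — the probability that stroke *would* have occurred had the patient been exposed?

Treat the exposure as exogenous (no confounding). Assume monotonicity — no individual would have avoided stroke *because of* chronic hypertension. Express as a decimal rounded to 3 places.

PS ≈ 0.335

Let p₁ = 0.397, p₀ = 0.0937.
Under exogeneity and monotonicity, PS = (p₁ − p₀) / (1 − p₀).
PS = (0.397 − 0.0937) / (1 − 0.0937) = 0.3033 / 0.9063 ≈ 0.3347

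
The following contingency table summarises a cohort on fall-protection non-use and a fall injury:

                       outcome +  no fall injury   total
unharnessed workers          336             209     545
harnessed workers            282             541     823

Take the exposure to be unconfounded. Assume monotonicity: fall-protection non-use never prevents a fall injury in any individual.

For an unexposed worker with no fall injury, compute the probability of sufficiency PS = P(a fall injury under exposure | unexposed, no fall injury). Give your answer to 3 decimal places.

p₁ = P(outcome | exposed) = 336/545 = 0.61651
p₀ = P(outcome | unexposed) = 282/823 = 0.34265
Under exogeneity and monotonicity, PS = (p₁ − p₀) / (1 − p₀).
PS = (0.61651 − 0.34265) / (1 − 0.34265) = 0.27386 / 0.65735 ≈ 0.4166

PS ≈ 0.417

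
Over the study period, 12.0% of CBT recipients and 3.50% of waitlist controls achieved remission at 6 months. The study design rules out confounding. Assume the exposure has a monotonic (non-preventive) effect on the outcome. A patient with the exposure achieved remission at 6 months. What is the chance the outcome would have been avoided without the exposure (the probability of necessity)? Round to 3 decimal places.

PN ≈ 0.708

p₁ = 0.12, p₀ = 0.035.
Under exogeneity and monotonicity, PN = (p₁ − p₀) / p₁.
PN = (0.12 − 0.035) / 0.12 = 0.085 / 0.12 ≈ 0.7083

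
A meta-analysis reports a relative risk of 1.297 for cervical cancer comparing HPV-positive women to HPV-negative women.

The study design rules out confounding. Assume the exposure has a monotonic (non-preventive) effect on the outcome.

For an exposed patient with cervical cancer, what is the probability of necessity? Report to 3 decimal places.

Under exogeneity and monotonicity, PN = (RR − 1) / RR = 1 − 1/RR.
PN = (1.297 − 1) / 1.297 = 0.297 / 1.297 ≈ 0.2290

PN ≈ 0.229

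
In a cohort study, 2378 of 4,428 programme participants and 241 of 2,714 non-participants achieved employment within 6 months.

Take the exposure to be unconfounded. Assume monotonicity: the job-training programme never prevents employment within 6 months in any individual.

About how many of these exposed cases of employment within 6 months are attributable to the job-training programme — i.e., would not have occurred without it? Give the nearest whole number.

p₁ = P(outcome | exposed) = 2378/4428 = 0.53704
p₀ = P(outcome | unexposed) = 241/2714 = 0.088799
PN = (p₁ − p₀)/p₁ = (0.53704 − 0.088799) / 0.53704 ≈ 0.83465.
Attributable cases ≈ PN × (exposed cases) = 0.83465 × 2378 ≈ 1984.80.

about 1985 cases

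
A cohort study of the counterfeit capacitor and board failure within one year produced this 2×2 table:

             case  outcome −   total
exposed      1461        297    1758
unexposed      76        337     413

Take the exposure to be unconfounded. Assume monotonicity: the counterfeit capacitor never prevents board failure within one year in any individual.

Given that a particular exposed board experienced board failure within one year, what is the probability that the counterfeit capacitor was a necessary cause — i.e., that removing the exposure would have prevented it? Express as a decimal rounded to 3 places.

p₁ = P(outcome | exposed) = 1461/1758 = 0.83106
p₀ = P(outcome | unexposed) = 76/413 = 0.18402
Under exogeneity and monotonicity, PN = (p₁ − p₀)/p₁.
PN = (0.83106 − 0.18402) / 0.83106 ≈ 0.7786

PN ≈ 0.779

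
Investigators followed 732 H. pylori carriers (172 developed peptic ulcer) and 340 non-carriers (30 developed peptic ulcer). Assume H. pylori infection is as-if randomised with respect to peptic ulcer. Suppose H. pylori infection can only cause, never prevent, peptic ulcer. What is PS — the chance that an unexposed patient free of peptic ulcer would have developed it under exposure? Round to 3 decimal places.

p₁ = P(outcome | exposed) = 172/732 = 0.23497
p₀ = P(outcome | unexposed) = 30/340 = 0.088235
Under exogeneity and monotonicity, PS = (p₁ − p₀) / (1 − p₀).
PS = (0.23497 − 0.088235) / (1 − 0.088235) = 0.14674 / 0.91176 ≈ 0.1609

PS ≈ 0.161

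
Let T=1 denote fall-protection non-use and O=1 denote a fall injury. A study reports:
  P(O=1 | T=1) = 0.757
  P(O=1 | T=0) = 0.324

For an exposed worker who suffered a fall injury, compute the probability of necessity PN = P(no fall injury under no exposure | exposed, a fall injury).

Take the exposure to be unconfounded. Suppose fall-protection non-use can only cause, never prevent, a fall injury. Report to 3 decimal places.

PN ≈ 0.572

Let p₁ = 0.757, p₀ = 0.324.
Under exogeneity and monotonicity, PN = (p₁ − p₀) / p₁.
PN = (0.757 − 0.324) / 0.757 = 0.433 / 0.757 ≈ 0.5720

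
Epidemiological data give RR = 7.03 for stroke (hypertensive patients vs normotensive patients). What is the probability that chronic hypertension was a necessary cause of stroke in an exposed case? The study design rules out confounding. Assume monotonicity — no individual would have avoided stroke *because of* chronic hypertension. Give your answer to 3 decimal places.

Under exogeneity and monotonicity, PN = (RR − 1) / RR = 1 − 1/RR.
PN = (7.03 − 1) / 7.03 = 6.03 / 7.03 ≈ 0.8578

PN ≈ 0.858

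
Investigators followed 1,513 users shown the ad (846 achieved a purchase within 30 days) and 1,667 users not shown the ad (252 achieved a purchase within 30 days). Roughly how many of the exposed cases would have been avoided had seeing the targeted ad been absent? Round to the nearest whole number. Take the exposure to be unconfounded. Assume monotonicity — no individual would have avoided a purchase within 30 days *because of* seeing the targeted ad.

p₁ = P(outcome | exposed) = 846/1513 = 0.55915
p₀ = P(outcome | unexposed) = 252/1667 = 0.15117
PN = (p₁ − p₀)/p₁ = (0.55915 − 0.15117) / 0.55915 ≈ 0.72965.
Attributable cases ≈ PN × (exposed cases) = 0.72965 × 846 ≈ 617.28.

about 617 cases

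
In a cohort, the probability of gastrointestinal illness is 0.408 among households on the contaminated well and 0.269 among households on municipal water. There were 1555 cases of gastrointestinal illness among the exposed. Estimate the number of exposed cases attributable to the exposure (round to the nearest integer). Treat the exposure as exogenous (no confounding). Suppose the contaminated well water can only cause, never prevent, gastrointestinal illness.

Let p₁ = 0.408, p₀ = 0.269.
PN = (p₁ − p₀)/p₁ = (0.408 − 0.269) / 0.408 ≈ 0.34069.
Attributable cases ≈ PN × (exposed cases) = 0.34069 × 1555 ≈ 529.77.

about 530 cases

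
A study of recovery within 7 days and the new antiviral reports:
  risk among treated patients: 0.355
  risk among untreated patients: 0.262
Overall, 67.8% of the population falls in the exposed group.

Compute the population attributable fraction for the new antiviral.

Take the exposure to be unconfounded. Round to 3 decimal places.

PAF ≈ 0.194

Let p₁ = 0.355, p₀ = 0.262.
Overall risk P(Y=1) = π·p₁ + (1−π)·p₀ = 0.678×0.355 + 0.322×0.262 = 0.32505.
Under exogeneity, PAF = [P(Y=1) − p₀] / P(Y=1).
PAF = (0.32505 − 0.262) / 0.32505 ≈ 0.1940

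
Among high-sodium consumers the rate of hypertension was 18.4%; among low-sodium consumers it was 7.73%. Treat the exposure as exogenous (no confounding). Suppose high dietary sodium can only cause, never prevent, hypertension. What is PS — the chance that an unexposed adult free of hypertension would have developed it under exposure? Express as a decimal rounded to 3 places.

p₁ = 0.184, p₀ = 0.0773.
Under exogeneity and monotonicity, PS = (p₁ − p₀) / (1 − p₀).
PS = (0.184 − 0.0773) / (1 − 0.0773) = 0.1067 / 0.9227 ≈ 0.1156

PS ≈ 0.116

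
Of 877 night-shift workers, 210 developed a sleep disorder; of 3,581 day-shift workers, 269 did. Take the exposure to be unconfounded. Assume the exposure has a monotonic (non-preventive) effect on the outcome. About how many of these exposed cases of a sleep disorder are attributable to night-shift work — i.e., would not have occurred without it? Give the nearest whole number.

about 144 cases

p₁ = P(outcome | exposed) = 210/877 = 0.23945
p₀ = P(outcome | unexposed) = 269/3581 = 0.075119
PN = (p₁ − p₀)/p₁ = (0.23945 − 0.075119) / 0.23945 ≈ 0.68629.
Attributable cases ≈ PN × (exposed cases) = 0.68629 × 210 ≈ 144.12.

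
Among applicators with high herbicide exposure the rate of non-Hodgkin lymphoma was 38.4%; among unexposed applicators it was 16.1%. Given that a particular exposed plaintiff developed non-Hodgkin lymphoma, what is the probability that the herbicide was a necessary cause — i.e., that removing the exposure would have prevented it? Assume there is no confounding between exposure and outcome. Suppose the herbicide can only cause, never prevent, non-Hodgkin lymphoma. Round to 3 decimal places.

p₁ = 0.384, p₀ = 0.161.
Under exogeneity and monotonicity, PN = (p₁ − p₀) / p₁.
PN = (0.384 − 0.161) / 0.384 = 0.223 / 0.384 ≈ 0.5807

PN ≈ 0.581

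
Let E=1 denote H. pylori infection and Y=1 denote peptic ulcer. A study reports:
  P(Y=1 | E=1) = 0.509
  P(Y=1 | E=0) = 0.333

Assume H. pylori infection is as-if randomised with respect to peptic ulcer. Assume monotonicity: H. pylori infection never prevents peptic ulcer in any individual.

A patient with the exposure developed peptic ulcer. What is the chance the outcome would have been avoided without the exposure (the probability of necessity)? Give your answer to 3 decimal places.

PN ≈ 0.346

Let p₁ = 0.509, p₀ = 0.333.
Under exogeneity and monotonicity, PN = (p₁ − p₀) / p₁.
PN = (0.509 − 0.333) / 0.509 = 0.176 / 0.509 ≈ 0.3458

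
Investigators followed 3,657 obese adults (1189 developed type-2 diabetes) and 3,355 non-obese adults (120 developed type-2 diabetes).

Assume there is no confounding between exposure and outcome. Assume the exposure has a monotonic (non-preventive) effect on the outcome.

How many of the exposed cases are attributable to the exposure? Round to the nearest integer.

about 1058 cases

p₁ = P(outcome | exposed) = 1189/3657 = 0.32513
p₀ = P(outcome | unexposed) = 120/3355 = 0.035768
PN = (p₁ − p₀)/p₁ = (0.32513 − 0.035768) / 0.32513 ≈ 0.88999.
Attributable cases ≈ PN × (exposed cases) = 0.88999 × 1189 ≈ 1058.20.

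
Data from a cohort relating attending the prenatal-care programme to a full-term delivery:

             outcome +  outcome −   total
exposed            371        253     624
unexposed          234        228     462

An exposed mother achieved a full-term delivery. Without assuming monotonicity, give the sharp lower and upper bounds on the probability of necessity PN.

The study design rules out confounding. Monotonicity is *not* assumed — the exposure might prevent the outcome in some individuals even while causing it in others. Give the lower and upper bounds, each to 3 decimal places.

0.148 ≤ PN ≤ 0.830

p₁ = P(outcome | exposed) = 371/624 = 0.59455
p₀ = P(outcome | unexposed) = 234/462 = 0.50649
Under exogeneity alone the bounds on PN are max{0,(p₁−p₀)/p₁} ≤ PN ≤ min{1,(1−p₀)/p₁}.
  lower = (p₁ − p₀)/p₁ = 0.088058 / 0.59455 ≈ 0.1481
  upper = min{1, (1 − p₀)/p₁} = 0.49351 / 0.59455 ≈ 0.8300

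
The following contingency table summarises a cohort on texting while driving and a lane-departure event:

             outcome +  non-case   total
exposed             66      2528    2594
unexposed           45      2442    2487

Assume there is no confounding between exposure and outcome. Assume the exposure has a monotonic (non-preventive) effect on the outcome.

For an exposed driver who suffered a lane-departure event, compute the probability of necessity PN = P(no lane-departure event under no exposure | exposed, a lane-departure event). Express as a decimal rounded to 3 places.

PN ≈ 0.289

p₁ = P(outcome | exposed) = 66/2594 = 0.025443
p₀ = P(outcome | unexposed) = 45/2487 = 0.018094
Under exogeneity and monotonicity, PN = (p₁ − p₀) / p₁.
PN = (0.025443 − 0.018094) / 0.025443 = 0.0073492 / 0.025443 ≈ 0.2888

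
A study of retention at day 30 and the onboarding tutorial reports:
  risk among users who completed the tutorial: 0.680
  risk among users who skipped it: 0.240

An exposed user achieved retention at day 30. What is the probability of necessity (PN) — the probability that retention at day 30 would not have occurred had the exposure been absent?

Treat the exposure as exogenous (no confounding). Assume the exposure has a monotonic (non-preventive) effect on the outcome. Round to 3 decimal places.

PN ≈ 0.647

Let p₁ = 0.68, p₀ = 0.24.
Under exogeneity and monotonicity, PN = (p₁ − p₀) / p₁.
PN = (0.68 − 0.24) / 0.68 = 0.44 / 0.68 ≈ 0.6471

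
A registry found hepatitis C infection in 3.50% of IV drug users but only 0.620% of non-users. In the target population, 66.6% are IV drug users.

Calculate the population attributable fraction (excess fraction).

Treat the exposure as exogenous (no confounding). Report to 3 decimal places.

PAF ≈ 0.756

p₁ = 0.035, p₀ = 0.0062.
Overall risk P(Y=1) = π·p₁ + (1−π)·p₀ = 0.666×0.035 + 0.334×0.0062 = 0.025381.
Under exogeneity, PAF = [P(Y=1) − p₀] / P(Y=1).
PAF = (0.025381 − 0.0062) / 0.025381 ≈ 0.7557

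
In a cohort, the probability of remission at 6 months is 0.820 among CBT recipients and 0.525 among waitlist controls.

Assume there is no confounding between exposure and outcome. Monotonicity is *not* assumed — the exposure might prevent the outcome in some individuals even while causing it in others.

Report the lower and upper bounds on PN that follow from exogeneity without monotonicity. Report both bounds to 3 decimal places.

0.360 ≤ PN ≤ 0.579

Let p₁ = 0.82, p₀ = 0.525.
Under exogeneity alone the bounds on PN are max{0,(p₁−p₀)/p₁} ≤ PN ≤ min{1,(1−p₀)/p₁}.
  lower = (p₁ − p₀)/p₁ = 0.295 / 0.82 ≈ 0.3598
  upper = min{1, (1 − p₀)/p₁} = 0.475 / 0.82 ≈ 0.5793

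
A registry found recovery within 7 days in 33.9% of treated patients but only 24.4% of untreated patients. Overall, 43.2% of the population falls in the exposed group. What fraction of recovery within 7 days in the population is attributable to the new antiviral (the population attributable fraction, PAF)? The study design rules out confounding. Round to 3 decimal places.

PAF ≈ 0.144

p₁ = 0.339, p₀ = 0.244.
Overall risk P(Y=1) = π·p₁ + (1−π)·p₀ = 0.432×0.339 + 0.568×0.244 = 0.28504.
Under exogeneity, PAF = [P(Y=1) − p₀] / P(Y=1).
PAF = (0.28504 − 0.244) / 0.28504 ≈ 0.1440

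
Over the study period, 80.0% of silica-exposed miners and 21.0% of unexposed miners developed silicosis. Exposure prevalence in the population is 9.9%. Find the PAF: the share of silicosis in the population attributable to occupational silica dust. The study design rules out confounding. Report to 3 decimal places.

p₁ = 0.8, p₀ = 0.21.
Overall risk P(Y=1) = π·p₁ + (1−π)·p₀ = 0.099×0.8 + 0.901×0.21 = 0.26841.
Under exogeneity, PAF = [P(Y=1) − p₀] / P(Y=1).
PAF = (0.26841 − 0.21) / 0.26841 ≈ 0.2176

PAF ≈ 0.218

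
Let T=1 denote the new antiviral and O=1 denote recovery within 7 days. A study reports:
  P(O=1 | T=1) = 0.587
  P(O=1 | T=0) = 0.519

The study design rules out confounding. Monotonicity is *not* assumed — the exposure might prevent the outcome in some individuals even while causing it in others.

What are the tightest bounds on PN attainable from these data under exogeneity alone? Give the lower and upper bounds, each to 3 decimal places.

0.116 ≤ PN ≤ 0.819

Let p₁ = 0.587, p₀ = 0.519.
Under exogeneity alone the bounds on PN are max{0,(p₁−p₀)/p₁} ≤ PN ≤ min{1,(1−p₀)/p₁}.
  lower = (p₁ − p₀)/p₁ = 0.068 / 0.587 ≈ 0.1158
  upper = min{1, (1 − p₀)/p₁} = 0.481 / 0.587 ≈ 0.8194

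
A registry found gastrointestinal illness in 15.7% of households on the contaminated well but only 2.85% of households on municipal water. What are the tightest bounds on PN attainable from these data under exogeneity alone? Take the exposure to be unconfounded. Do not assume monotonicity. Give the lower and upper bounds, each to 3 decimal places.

p₁ = 0.157, p₀ = 0.0285.
Under exogeneity alone the bounds on PN are max{0,(p₁−p₀)/p₁} ≤ PN ≤ min{1,(1−p₀)/p₁}.
  lower = (p₁ − p₀)/p₁ = 0.1285 / 0.157 ≈ 0.8185
  upper = min{1, (1 − p₀)/p₁} = 0.9715 / 0.157 ≈ 6.1879 → capped at 1

0.818 ≤ PN ≤ 1.000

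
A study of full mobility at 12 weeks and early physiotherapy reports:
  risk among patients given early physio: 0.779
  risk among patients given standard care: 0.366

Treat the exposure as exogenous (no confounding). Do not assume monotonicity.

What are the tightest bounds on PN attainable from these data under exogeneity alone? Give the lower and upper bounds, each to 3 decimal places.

Let p₁ = 0.779, p₀ = 0.366.
Under exogeneity alone the bounds on PN are max{0,(p₁−p₀)/p₁} ≤ PN ≤ min{1,(1−p₀)/p₁}.
  lower = (p₁ − p₀)/p₁ = 0.413 / 0.779 ≈ 0.5302
  upper = min{1, (1 − p₀)/p₁} = 0.634 / 0.779 ≈ 0.8139

0.530 ≤ PN ≤ 0.814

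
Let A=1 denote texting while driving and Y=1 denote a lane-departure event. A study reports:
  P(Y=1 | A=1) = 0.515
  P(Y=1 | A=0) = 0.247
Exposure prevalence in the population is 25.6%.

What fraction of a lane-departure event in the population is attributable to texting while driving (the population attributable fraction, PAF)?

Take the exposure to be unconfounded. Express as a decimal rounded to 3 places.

PAF ≈ 0.217

Let p₁ = 0.515, p₀ = 0.247.
Overall risk P(Y=1) = π·p₁ + (1−π)·p₀ = 0.256×0.515 + 0.744×0.247 = 0.31561.
Under exogeneity, PAF = [P(Y=1) − p₀] / P(Y=1).
PAF = (0.31561 − 0.247) / 0.31561 ≈ 0.2174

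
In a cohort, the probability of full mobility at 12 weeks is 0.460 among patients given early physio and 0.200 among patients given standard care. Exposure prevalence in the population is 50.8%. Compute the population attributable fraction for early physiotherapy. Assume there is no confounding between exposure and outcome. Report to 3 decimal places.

Let p₁ = 0.46, p₀ = 0.2.
Overall risk P(Y=1) = π·p₁ + (1−π)·p₀ = 0.508×0.46 + 0.492×0.2 = 0.33208.
Under exogeneity, PAF = [P(Y=1) − p₀] / P(Y=1).
PAF = (0.33208 − 0.2) / 0.33208 ≈ 0.3977

PAF ≈ 0.398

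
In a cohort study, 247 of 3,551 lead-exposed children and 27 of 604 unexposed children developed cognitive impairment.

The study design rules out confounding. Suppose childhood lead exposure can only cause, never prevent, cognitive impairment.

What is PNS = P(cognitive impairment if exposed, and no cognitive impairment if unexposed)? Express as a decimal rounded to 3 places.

PNS ≈ 0.025

p₁ = P(outcome | exposed) = 247/3551 = 0.069558
p₀ = P(outcome | unexposed) = 27/604 = 0.044702
Under exogeneity and monotonicity, PNS = p₁ − p₀.
PNS = 0.069558 − 0.044702 = 0.024856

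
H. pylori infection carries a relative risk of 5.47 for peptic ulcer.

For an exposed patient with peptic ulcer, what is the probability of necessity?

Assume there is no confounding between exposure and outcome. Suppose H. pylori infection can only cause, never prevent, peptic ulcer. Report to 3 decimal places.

PN ≈ 0.817

Under exogeneity and monotonicity, PN = (RR − 1) / RR = 1 − 1/RR.
PN = (5.47 − 1) / 5.47 = 4.47 / 5.47 ≈ 0.8172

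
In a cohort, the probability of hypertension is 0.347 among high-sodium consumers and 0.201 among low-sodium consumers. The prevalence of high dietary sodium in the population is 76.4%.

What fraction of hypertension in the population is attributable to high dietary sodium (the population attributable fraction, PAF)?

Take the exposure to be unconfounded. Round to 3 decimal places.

Let p₁ = 0.347, p₀ = 0.201.
Overall risk P(Y=1) = π·p₁ + (1−π)·p₀ = 0.764×0.347 + 0.236×0.201 = 0.31254.
Under exogeneity, PAF = [P(Y=1) − p₀] / P(Y=1).
PAF = (0.31254 − 0.201) / 0.31254 ≈ 0.3569

PAF ≈ 0.357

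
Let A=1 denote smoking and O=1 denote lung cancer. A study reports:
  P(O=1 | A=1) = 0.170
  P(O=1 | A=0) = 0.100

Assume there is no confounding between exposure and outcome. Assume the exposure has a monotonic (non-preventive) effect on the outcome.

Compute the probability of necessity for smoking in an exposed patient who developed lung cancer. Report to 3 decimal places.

PN ≈ 0.412

Let p₁ = 0.17, p₀ = 0.1.
Under exogeneity and monotonicity, PN = (p₁ − p₀) / p₁.
PN = (0.17 − 0.1) / 0.17 = 0.07 / 0.17 ≈ 0.4118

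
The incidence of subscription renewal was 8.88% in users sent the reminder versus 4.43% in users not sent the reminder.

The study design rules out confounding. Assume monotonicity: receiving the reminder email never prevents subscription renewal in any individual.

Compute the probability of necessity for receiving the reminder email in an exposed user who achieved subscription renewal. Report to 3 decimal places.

p₁ = 0.0888, p₀ = 0.0443.
Under exogeneity and monotonicity, PN = (p₁ − p₀) / p₁.
PN = (0.0888 − 0.0443) / 0.0888 = 0.0445 / 0.0888 ≈ 0.5011

PN ≈ 0.501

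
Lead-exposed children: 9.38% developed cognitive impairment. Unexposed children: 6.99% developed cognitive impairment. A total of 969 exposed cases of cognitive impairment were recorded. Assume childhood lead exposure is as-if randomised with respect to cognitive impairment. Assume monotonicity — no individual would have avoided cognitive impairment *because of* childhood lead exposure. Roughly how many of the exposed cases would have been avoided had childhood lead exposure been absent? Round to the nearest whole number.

about 247 cases

p₁ = 0.0938, p₀ = 0.0699.
PN = (p₁ − p₀)/p₁ = (0.0938 − 0.0699) / 0.0938 ≈ 0.25480.
Attributable cases ≈ PN × (exposed cases) = 0.25480 × 969 ≈ 246.90.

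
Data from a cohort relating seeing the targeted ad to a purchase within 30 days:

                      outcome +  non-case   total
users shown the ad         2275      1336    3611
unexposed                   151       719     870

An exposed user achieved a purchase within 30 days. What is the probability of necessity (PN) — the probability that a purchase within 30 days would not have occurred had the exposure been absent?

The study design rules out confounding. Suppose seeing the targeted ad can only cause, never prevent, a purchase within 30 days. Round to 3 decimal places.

p₁ = P(outcome | exposed) = 2275/3611 = 0.63002
p₀ = P(outcome | unexposed) = 151/870 = 0.17356
Under exogeneity and monotonicity, PN = (p₁ − p₀)/p₁.
PN = (0.63002 − 0.17356) / 0.63002 ≈ 0.7245

PN ≈ 0.725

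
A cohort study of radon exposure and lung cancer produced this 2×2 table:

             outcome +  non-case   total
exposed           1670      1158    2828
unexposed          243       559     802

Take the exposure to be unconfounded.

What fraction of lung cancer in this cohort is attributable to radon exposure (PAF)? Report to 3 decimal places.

PAF ≈ 0.425

p₁ = P(outcome | exposed) = 1670/2828 = 0.59052
p₀ = P(outcome | unexposed) = 243/802 = 0.30299
Exposure prevalence π = 2828/3630 = 0.77906; overall risk P(Y=1) = 0.527.
Under exogeneity, PAF = [P(Y=1) − p₀]/P(Y=1).
PAF = (0.527 − 0.30299) / 0.527 ≈ 0.4251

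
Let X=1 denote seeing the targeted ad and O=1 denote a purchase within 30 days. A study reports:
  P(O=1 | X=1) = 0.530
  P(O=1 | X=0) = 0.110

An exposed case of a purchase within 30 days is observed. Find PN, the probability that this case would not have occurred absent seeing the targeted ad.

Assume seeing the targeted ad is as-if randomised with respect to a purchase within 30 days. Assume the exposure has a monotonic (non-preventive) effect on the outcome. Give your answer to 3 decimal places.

Let p₁ = 0.53, p₀ = 0.11.
Under exogeneity and monotonicity, PN = (p₁ − p₀) / p₁.
PN = (0.53 − 0.11) / 0.53 = 0.42 / 0.53 ≈ 0.7925

PN ≈ 0.792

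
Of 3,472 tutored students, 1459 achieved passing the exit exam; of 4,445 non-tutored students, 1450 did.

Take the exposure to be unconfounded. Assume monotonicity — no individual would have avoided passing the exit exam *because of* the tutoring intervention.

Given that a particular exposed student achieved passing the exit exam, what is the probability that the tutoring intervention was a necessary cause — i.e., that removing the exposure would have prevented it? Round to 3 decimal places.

p₁ = P(outcome | exposed) = 1459/3472 = 0.42022
p₀ = P(outcome | unexposed) = 1450/4445 = 0.32621
Under exogeneity and monotonicity, PN = (p₁ − p₀) / p₁.
PN = (0.42022 − 0.32621) / 0.42022 = 0.09401 / 0.42022 ≈ 0.2237

PN ≈ 0.224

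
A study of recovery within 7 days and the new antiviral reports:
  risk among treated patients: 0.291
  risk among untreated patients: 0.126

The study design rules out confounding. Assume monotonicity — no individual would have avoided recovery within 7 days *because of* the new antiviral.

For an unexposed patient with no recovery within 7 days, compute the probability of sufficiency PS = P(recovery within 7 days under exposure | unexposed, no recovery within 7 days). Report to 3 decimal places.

PS ≈ 0.189

Let p₁ = 0.291, p₀ = 0.126.
Under exogeneity and monotonicity, PS = (p₁ − p₀) / (1 − p₀).
PS = (0.291 − 0.126) / (1 − 0.126) = 0.165 / 0.874 ≈ 0.1888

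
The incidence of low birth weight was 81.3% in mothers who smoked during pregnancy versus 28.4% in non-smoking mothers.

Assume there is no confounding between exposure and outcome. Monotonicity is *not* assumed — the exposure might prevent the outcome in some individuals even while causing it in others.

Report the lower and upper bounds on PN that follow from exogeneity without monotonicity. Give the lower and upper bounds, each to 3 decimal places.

p₁ = 0.813, p₀ = 0.284.
Under exogeneity alone the bounds on PN are max{0,(p₁−p₀)/p₁} ≤ PN ≤ min{1,(1−p₀)/p₁}.
  lower = (p₁ − p₀)/p₁ = 0.529 / 0.813 ≈ 0.6507
  upper = min{1, (1 − p₀)/p₁} = 0.716 / 0.813 ≈ 0.8807

0.651 ≤ PN ≤ 0.881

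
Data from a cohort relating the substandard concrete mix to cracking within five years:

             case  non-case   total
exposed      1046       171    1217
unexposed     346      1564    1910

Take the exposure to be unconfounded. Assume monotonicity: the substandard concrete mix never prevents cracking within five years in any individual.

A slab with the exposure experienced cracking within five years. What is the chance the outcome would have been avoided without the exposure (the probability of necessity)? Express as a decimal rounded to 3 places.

PN ≈ 0.789

p₁ = P(outcome | exposed) = 1046/1217 = 0.85949
p₀ = P(outcome | unexposed) = 346/1910 = 0.18115
Under exogeneity and monotonicity, PN = (p₁ − p₀)/p₁.
PN = (0.85949 − 0.18115) / 0.85949 ≈ 0.7892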